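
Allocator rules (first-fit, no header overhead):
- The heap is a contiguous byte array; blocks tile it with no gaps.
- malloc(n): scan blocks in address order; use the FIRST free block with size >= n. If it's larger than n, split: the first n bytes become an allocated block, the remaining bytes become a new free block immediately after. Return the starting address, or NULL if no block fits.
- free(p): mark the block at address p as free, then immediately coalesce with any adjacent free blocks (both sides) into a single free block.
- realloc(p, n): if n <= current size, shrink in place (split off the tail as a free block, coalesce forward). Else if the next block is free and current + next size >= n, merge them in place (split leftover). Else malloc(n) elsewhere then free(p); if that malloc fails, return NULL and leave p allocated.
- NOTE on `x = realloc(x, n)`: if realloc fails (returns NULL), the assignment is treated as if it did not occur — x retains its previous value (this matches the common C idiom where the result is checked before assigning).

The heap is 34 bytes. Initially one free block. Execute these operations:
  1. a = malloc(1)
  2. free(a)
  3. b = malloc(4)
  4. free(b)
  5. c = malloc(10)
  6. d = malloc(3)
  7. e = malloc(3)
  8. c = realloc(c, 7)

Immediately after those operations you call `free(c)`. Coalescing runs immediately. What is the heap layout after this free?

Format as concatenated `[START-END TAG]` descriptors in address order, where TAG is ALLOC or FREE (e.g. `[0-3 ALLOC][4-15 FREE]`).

Answer: [0-9 FREE][10-12 ALLOC][13-15 ALLOC][16-33 FREE]

Derivation:
Op 1: a = malloc(1) -> a = 0; heap: [0-0 ALLOC][1-33 FREE]
Op 2: free(a) -> (freed a); heap: [0-33 FREE]
Op 3: b = malloc(4) -> b = 0; heap: [0-3 ALLOC][4-33 FREE]
Op 4: free(b) -> (freed b); heap: [0-33 FREE]
Op 5: c = malloc(10) -> c = 0; heap: [0-9 ALLOC][10-33 FREE]
Op 6: d = malloc(3) -> d = 10; heap: [0-9 ALLOC][10-12 ALLOC][13-33 FREE]
Op 7: e = malloc(3) -> e = 13; heap: [0-9 ALLOC][10-12 ALLOC][13-15 ALLOC][16-33 FREE]
Op 8: c = realloc(c, 7) -> c = 0; heap: [0-6 ALLOC][7-9 FREE][10-12 ALLOC][13-15 ALLOC][16-33 FREE]
free(c): c = 0 -> block [0-6 ALLOC]; mark free, coalesce with adjacent free neighbors -> [0-9 FREE][10-12 ALLOC][13-15 ALLOC][16-33 FREE]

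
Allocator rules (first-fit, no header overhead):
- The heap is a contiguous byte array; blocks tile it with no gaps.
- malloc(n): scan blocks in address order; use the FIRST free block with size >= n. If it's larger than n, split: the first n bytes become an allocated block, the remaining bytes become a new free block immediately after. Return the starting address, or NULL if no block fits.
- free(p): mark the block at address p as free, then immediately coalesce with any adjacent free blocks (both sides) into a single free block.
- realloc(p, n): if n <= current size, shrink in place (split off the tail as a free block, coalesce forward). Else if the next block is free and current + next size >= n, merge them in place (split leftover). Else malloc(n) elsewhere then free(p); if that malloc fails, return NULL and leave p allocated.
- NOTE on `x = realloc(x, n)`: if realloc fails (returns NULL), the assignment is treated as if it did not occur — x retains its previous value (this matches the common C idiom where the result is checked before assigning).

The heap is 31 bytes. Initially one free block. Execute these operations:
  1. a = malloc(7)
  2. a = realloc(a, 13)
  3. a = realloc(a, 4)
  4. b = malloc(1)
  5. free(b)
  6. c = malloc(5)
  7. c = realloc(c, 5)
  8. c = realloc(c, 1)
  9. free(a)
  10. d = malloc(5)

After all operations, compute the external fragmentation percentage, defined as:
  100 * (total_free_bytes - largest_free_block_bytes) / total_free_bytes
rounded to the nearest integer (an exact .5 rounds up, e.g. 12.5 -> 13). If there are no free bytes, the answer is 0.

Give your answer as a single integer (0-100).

Op 1: a = malloc(7) -> a = 0; heap: [0-6 ALLOC][7-30 FREE]
Op 2: a = realloc(a, 13) -> a = 0; heap: [0-12 ALLOC][13-30 FREE]
Op 3: a = realloc(a, 4) -> a = 0; heap: [0-3 ALLOC][4-30 FREE]
Op 4: b = malloc(1) -> b = 4; heap: [0-3 ALLOC][4-4 ALLOC][5-30 FREE]
Op 5: free(b) -> (freed b); heap: [0-3 ALLOC][4-30 FREE]
Op 6: c = malloc(5) -> c = 4; heap: [0-3 ALLOC][4-8 ALLOC][9-30 FREE]
Op 7: c = realloc(c, 5) -> c = 4; heap: [0-3 ALLOC][4-8 ALLOC][9-30 FREE]
Op 8: c = realloc(c, 1) -> c = 4; heap: [0-3 ALLOC][4-4 ALLOC][5-30 FREE]
Op 9: free(a) -> (freed a); heap: [0-3 FREE][4-4 ALLOC][5-30 FREE]
Op 10: d = malloc(5) -> d = 5; heap: [0-3 FREE][4-4 ALLOC][5-9 ALLOC][10-30 FREE]
Free blocks: [4 21] total_free=25 largest=21 -> 100*(25-21)/25 = 400/25 = 16

Answer: 16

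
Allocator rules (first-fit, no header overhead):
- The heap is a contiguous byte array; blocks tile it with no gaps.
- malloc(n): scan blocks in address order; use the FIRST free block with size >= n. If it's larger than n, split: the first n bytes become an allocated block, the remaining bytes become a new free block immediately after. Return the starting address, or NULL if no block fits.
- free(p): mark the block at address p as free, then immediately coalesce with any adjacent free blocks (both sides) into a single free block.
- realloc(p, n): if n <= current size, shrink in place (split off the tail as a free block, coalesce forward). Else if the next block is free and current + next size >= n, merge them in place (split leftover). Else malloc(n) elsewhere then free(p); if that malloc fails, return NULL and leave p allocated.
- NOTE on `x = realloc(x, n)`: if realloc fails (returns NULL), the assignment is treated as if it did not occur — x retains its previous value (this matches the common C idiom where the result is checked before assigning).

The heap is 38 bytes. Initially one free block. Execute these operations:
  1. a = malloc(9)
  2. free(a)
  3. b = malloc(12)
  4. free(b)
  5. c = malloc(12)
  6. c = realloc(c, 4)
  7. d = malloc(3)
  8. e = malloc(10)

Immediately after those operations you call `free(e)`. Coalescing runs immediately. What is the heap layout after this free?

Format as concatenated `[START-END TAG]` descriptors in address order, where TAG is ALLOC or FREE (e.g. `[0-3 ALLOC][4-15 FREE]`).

Op 1: a = malloc(9) -> a = 0; heap: [0-8 ALLOC][9-37 FREE]
Op 2: free(a) -> (freed a); heap: [0-37 FREE]
Op 3: b = malloc(12) -> b = 0; heap: [0-11 ALLOC][12-37 FREE]
Op 4: free(b) -> (freed b); heap: [0-37 FREE]
Op 5: c = malloc(12) -> c = 0; heap: [0-11 ALLOC][12-37 FREE]
Op 6: c = realloc(c, 4) -> c = 0; heap: [0-3 ALLOC][4-37 FREE]
Op 7: d = malloc(3) -> d = 4; heap: [0-3 ALLOC][4-6 ALLOC][7-37 FREE]
Op 8: e = malloc(10) -> e = 7; heap: [0-3 ALLOC][4-6 ALLOC][7-16 ALLOC][17-37 FREE]
free(e): e = 7 -> block [7-16 ALLOC]; mark free, coalesce with adjacent free neighbors -> [0-3 ALLOC][4-6 ALLOC][7-37 FREE]

Answer: [0-3 ALLOC][4-6 ALLOC][7-37 FREE]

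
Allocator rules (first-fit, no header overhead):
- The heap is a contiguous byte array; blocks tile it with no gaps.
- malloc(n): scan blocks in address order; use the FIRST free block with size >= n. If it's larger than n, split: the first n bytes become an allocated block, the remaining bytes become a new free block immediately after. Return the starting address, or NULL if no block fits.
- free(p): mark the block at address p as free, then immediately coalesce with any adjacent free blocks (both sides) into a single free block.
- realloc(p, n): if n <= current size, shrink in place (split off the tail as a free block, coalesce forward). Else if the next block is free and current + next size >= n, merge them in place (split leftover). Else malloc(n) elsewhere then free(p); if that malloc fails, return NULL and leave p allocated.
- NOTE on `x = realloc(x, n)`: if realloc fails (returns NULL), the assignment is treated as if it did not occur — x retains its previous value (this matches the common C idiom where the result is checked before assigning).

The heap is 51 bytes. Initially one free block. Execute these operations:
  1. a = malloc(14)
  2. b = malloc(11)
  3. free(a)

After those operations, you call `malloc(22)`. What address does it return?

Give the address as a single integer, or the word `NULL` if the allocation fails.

Op 1: a = malloc(14) -> a = 0; heap: [0-13 ALLOC][14-50 FREE]
Op 2: b = malloc(11) -> b = 14; heap: [0-13 ALLOC][14-24 ALLOC][25-50 FREE]
Op 3: free(a) -> (freed a); heap: [0-13 FREE][14-24 ALLOC][25-50 FREE]
malloc(22): first-fit scan over [0-13 FREE][14-24 ALLOC][25-50 FREE] -> 25

Answer: 25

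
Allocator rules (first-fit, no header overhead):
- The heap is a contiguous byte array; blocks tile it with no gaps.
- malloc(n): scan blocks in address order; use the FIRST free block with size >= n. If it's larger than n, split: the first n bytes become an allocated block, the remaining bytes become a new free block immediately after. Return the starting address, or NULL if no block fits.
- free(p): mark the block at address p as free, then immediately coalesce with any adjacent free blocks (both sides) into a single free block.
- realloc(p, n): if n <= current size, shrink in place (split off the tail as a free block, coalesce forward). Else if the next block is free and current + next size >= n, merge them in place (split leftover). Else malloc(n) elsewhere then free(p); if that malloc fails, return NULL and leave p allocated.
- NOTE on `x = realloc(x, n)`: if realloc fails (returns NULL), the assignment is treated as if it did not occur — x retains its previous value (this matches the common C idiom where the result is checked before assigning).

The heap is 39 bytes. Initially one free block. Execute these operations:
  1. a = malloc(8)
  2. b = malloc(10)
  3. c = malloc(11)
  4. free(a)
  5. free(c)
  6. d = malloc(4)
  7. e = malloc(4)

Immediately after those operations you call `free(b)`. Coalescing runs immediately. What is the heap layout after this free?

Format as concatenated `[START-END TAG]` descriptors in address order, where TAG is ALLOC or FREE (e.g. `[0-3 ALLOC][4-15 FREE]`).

Op 1: a = malloc(8) -> a = 0; heap: [0-7 ALLOC][8-38 FREE]
Op 2: b = malloc(10) -> b = 8; heap: [0-7 ALLOC][8-17 ALLOC][18-38 FREE]
Op 3: c = malloc(11) -> c = 18; heap: [0-7 ALLOC][8-17 ALLOC][18-28 ALLOC][29-38 FREE]
Op 4: free(a) -> (freed a); heap: [0-7 FREE][8-17 ALLOC][18-28 ALLOC][29-38 FREE]
Op 5: free(c) -> (freed c); heap: [0-7 FREE][8-17 ALLOC][18-38 FREE]
Op 6: d = malloc(4) -> d = 0; heap: [0-3 ALLOC][4-7 FREE][8-17 ALLOC][18-38 FREE]
Op 7: e = malloc(4) -> e = 4; heap: [0-3 ALLOC][4-7 ALLOC][8-17 ALLOC][18-38 FREE]
free(b): b = 8 -> block [8-17 ALLOC]; mark free, coalesce with adjacent free neighbors -> [0-3 ALLOC][4-7 ALLOC][8-38 FREE]

Answer: [0-3 ALLOC][4-7 ALLOC][8-38 FREE]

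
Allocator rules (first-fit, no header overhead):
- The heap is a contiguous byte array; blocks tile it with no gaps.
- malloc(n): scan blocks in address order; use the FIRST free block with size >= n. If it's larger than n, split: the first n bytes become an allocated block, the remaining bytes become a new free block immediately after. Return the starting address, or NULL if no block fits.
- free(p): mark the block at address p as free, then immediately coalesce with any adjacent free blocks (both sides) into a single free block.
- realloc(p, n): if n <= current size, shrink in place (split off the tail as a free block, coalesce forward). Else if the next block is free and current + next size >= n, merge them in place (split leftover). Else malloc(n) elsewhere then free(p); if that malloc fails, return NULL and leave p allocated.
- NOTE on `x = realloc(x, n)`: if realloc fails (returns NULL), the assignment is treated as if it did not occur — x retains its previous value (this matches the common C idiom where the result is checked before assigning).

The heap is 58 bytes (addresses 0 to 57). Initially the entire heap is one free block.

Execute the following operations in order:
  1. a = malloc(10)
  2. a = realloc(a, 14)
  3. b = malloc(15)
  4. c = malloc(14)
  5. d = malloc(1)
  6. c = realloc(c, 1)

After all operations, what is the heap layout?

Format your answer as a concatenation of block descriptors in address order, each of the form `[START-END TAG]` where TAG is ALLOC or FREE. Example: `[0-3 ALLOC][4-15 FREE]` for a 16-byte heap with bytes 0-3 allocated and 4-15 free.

Op 1: a = malloc(10) -> a = 0; heap: [0-9 ALLOC][10-57 FREE]
Op 2: a = realloc(a, 14) -> a = 0; heap: [0-13 ALLOC][14-57 FREE]
Op 3: b = malloc(15) -> b = 14; heap: [0-13 ALLOC][14-28 ALLOC][29-57 FREE]
Op 4: c = malloc(14) -> c = 29; heap: [0-13 ALLOC][14-28 ALLOC][29-42 ALLOC][43-57 FREE]
Op 5: d = malloc(1) -> d = 43; heap: [0-13 ALLOC][14-28 ALLOC][29-42 ALLOC][43-43 ALLOC][44-57 FREE]
Op 6: c = realloc(c, 1) -> c = 29; heap: [0-13 ALLOC][14-28 ALLOC][29-29 ALLOC][30-42 FREE][43-43 ALLOC][44-57 FREE]

Answer: [0-13 ALLOC][14-28 ALLOC][29-29 ALLOC][30-42 FREE][43-43 ALLOC][44-57 FREE]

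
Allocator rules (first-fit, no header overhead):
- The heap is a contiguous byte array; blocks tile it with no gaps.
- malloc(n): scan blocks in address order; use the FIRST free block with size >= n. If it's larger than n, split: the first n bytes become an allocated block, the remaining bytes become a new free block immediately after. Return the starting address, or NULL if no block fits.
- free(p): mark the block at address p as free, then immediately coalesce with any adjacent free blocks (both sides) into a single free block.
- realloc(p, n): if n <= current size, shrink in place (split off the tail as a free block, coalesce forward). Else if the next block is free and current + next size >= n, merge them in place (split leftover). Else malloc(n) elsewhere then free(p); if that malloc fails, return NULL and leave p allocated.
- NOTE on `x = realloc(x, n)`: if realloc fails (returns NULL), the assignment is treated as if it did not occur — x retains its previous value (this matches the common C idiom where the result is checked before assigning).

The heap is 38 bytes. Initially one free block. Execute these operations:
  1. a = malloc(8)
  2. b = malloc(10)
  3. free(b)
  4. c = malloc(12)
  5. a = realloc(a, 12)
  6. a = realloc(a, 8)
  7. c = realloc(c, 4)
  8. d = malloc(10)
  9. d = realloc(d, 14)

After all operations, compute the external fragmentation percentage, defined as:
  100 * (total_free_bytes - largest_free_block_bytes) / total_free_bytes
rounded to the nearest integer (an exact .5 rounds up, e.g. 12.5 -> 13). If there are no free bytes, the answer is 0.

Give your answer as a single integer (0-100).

Op 1: a = malloc(8) -> a = 0; heap: [0-7 ALLOC][8-37 FREE]
Op 2: b = malloc(10) -> b = 8; heap: [0-7 ALLOC][8-17 ALLOC][18-37 FREE]
Op 3: free(b) -> (freed b); heap: [0-7 ALLOC][8-37 FREE]
Op 4: c = malloc(12) -> c = 8; heap: [0-7 ALLOC][8-19 ALLOC][20-37 FREE]
Op 5: a = realloc(a, 12) -> a = 20; heap: [0-7 FREE][8-19 ALLOC][20-31 ALLOC][32-37 FREE]
Op 6: a = realloc(a, 8) -> a = 20; heap: [0-7 FREE][8-19 ALLOC][20-27 ALLOC][28-37 FREE]
Op 7: c = realloc(c, 4) -> c = 8; heap: [0-7 FREE][8-11 ALLOC][12-19 FREE][20-27 ALLOC][28-37 FREE]
Op 8: d = malloc(10) -> d = 28; heap: [0-7 FREE][8-11 ALLOC][12-19 FREE][20-27 ALLOC][28-37 ALLOC]
Op 9: d = realloc(d, 14) -> NULL (d unchanged); heap: [0-7 FREE][8-11 ALLOC][12-19 FREE][20-27 ALLOC][28-37 ALLOC]
Free blocks: [8 8] total_free=16 largest=8 -> 100*(16-8)/16 = 800/16 = 50

Answer: 50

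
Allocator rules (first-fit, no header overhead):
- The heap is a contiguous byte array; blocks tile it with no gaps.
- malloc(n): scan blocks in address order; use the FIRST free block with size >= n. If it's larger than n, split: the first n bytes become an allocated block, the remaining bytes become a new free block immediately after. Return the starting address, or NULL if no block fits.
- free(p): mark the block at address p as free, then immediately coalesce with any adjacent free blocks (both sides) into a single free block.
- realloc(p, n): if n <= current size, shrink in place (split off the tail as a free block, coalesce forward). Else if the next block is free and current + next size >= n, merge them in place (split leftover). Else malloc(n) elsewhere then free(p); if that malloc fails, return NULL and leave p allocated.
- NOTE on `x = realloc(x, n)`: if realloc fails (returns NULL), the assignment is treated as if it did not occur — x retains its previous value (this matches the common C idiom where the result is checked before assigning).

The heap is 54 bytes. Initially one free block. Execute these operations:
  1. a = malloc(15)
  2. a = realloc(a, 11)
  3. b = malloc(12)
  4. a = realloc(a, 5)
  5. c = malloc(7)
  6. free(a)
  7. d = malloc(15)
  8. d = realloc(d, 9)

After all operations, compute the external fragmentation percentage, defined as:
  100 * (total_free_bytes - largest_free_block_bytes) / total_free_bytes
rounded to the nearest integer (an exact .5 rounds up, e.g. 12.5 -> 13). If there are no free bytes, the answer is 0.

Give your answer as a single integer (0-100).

Op 1: a = malloc(15) -> a = 0; heap: [0-14 ALLOC][15-53 FREE]
Op 2: a = realloc(a, 11) -> a = 0; heap: [0-10 ALLOC][11-53 FREE]
Op 3: b = malloc(12) -> b = 11; heap: [0-10 ALLOC][11-22 ALLOC][23-53 FREE]
Op 4: a = realloc(a, 5) -> a = 0; heap: [0-4 ALLOC][5-10 FREE][11-22 ALLOC][23-53 FREE]
Op 5: c = malloc(7) -> c = 23; heap: [0-4 ALLOC][5-10 FREE][11-22 ALLOC][23-29 ALLOC][30-53 FREE]
Op 6: free(a) -> (freed a); heap: [0-10 FREE][11-22 ALLOC][23-29 ALLOC][30-53 FREE]
Op 7: d = malloc(15) -> d = 30; heap: [0-10 FREE][11-22 ALLOC][23-29 ALLOC][30-44 ALLOC][45-53 FREE]
Op 8: d = realloc(d, 9) -> d = 30; heap: [0-10 FREE][11-22 ALLOC][23-29 ALLOC][30-38 ALLOC][39-53 FREE]
Free blocks: [11 15] total_free=26 largest=15 -> 100*(26-15)/26 = 1100/26 ≈ 42.308 -> rounds to 42

Answer: 42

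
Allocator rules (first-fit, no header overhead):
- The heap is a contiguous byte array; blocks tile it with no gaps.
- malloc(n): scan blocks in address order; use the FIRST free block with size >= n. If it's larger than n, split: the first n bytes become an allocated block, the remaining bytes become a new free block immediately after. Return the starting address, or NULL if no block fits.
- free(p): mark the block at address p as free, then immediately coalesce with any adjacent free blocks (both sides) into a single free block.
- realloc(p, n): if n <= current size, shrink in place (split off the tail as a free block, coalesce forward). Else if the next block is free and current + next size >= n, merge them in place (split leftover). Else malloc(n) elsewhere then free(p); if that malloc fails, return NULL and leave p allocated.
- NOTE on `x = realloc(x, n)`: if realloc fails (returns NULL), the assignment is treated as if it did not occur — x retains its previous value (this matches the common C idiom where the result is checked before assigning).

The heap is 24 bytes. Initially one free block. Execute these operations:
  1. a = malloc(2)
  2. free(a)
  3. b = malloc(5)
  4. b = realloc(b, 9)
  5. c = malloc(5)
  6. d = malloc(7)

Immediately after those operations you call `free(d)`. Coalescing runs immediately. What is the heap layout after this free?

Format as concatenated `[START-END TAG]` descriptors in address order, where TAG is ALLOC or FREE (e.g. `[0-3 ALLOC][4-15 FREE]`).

Answer: [0-8 ALLOC][9-13 ALLOC][14-23 FREE]

Derivation:
Op 1: a = malloc(2) -> a = 0; heap: [0-1 ALLOC][2-23 FREE]
Op 2: free(a) -> (freed a); heap: [0-23 FREE]
Op 3: b = malloc(5) -> b = 0; heap: [0-4 ALLOC][5-23 FREE]
Op 4: b = realloc(b, 9) -> b = 0; heap: [0-8 ALLOC][9-23 FREE]
Op 5: c = malloc(5) -> c = 9; heap: [0-8 ALLOC][9-13 ALLOC][14-23 FREE]
Op 6: d = malloc(7) -> d = 14; heap: [0-8 ALLOC][9-13 ALLOC][14-20 ALLOC][21-23 FREE]
free(d): d = 14 -> block [14-20 ALLOC]; mark free, coalesce with adjacent free neighbors -> [0-8 ALLOC][9-13 ALLOC][14-23 FREE]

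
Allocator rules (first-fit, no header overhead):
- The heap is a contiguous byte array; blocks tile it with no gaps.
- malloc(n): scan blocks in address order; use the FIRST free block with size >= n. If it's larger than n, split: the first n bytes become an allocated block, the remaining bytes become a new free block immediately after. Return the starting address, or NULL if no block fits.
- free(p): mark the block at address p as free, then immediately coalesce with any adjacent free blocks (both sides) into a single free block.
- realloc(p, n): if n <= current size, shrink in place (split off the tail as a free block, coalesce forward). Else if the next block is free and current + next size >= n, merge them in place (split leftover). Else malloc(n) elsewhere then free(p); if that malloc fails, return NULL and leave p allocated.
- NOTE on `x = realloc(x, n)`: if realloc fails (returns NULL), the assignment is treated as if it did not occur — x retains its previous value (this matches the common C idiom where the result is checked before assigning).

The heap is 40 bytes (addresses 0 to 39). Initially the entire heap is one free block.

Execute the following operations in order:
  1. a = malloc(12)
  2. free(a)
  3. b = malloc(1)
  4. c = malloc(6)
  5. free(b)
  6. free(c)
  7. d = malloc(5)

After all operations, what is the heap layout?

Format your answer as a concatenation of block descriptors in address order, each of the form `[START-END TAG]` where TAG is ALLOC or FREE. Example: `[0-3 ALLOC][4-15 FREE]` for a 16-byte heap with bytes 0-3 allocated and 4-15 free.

Answer: [0-4 ALLOC][5-39 FREE]

Derivation:
Op 1: a = malloc(12) -> a = 0; heap: [0-11 ALLOC][12-39 FREE]
Op 2: free(a) -> (freed a); heap: [0-39 FREE]
Op 3: b = malloc(1) -> b = 0; heap: [0-0 ALLOC][1-39 FREE]
Op 4: c = malloc(6) -> c = 1; heap: [0-0 ALLOC][1-6 ALLOC][7-39 FREE]
Op 5: free(b) -> (freed b); heap: [0-0 FREE][1-6 ALLOC][7-39 FREE]
Op 6: free(c) -> (freed c); heap: [0-39 FREE]
Op 7: d = malloc(5) -> d = 0; heap: [0-4 ALLOC][5-39 FREE]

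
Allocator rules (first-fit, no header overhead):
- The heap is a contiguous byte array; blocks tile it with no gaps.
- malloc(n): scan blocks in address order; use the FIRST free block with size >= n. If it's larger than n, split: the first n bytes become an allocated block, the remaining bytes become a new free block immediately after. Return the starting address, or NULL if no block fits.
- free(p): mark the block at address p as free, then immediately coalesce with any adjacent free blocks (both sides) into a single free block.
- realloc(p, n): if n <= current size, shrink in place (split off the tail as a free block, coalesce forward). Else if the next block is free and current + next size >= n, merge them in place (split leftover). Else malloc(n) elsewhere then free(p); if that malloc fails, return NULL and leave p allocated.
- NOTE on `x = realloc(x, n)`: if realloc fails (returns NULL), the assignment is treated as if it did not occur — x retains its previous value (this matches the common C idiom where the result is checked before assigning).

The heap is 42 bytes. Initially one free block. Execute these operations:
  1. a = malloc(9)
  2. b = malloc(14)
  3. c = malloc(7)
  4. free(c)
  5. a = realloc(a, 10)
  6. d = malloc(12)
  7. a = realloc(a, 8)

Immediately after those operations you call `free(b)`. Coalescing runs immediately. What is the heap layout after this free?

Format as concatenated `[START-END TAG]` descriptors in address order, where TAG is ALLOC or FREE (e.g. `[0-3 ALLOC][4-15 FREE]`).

Op 1: a = malloc(9) -> a = 0; heap: [0-8 ALLOC][9-41 FREE]
Op 2: b = malloc(14) -> b = 9; heap: [0-8 ALLOC][9-22 ALLOC][23-41 FREE]
Op 3: c = malloc(7) -> c = 23; heap: [0-8 ALLOC][9-22 ALLOC][23-29 ALLOC][30-41 FREE]
Op 4: free(c) -> (freed c); heap: [0-8 ALLOC][9-22 ALLOC][23-41 FREE]
Op 5: a = realloc(a, 10) -> a = 23; heap: [0-8 FREE][9-22 ALLOC][23-32 ALLOC][33-41 FREE]
Op 6: d = malloc(12) -> d = NULL; heap: [0-8 FREE][9-22 ALLOC][23-32 ALLOC][33-41 FREE]
Op 7: a = realloc(a, 8) -> a = 23; heap: [0-8 FREE][9-22 ALLOC][23-30 ALLOC][31-41 FREE]
free(b): b = 9 -> block [9-22 ALLOC]; mark free, coalesce with adjacent free neighbors -> [0-22 FREE][23-30 ALLOC][31-41 FREE]

Answer: [0-22 FREE][23-30 ALLOC][31-41 FREE]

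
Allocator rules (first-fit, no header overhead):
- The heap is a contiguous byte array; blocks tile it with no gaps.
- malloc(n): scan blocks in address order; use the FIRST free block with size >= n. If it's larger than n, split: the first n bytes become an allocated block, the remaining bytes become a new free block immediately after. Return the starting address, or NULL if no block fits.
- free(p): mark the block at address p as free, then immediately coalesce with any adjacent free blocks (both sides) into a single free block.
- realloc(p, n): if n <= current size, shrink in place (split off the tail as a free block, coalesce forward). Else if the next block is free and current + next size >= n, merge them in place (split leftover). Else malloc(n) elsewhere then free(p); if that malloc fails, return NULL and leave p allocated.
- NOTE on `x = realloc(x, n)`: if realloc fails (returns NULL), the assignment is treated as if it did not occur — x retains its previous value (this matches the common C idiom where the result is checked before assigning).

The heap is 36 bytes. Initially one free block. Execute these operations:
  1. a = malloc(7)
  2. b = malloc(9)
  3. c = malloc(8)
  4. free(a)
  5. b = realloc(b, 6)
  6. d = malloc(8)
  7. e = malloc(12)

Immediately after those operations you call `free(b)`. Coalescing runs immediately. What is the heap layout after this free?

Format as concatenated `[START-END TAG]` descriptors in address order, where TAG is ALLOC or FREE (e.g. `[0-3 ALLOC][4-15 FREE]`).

Answer: [0-15 FREE][16-23 ALLOC][24-31 ALLOC][32-35 FREE]

Derivation:
Op 1: a = malloc(7) -> a = 0; heap: [0-6 ALLOC][7-35 FREE]
Op 2: b = malloc(9) -> b = 7; heap: [0-6 ALLOC][7-15 ALLOC][16-35 FREE]
Op 3: c = malloc(8) -> c = 16; heap: [0-6 ALLOC][7-15 ALLOC][16-23 ALLOC][24-35 FREE]
Op 4: free(a) -> (freed a); heap: [0-6 FREE][7-15 ALLOC][16-23 ALLOC][24-35 FREE]
Op 5: b = realloc(b, 6) -> b = 7; heap: [0-6 FREE][7-12 ALLOC][13-15 FREE][16-23 ALLOC][24-35 FREE]
Op 6: d = malloc(8) -> d = 24; heap: [0-6 FREE][7-12 ALLOC][13-15 FREE][16-23 ALLOC][24-31 ALLOC][32-35 FREE]
Op 7: e = malloc(12) -> e = NULL; heap: [0-6 FREE][7-12 ALLOC][13-15 FREE][16-23 ALLOC][24-31 ALLOC][32-35 FREE]
free(b): b = 7 -> block [7-12 ALLOC]; mark free, coalesce with adjacent free neighbors -> [0-15 FREE][16-23 ALLOC][24-31 ALLOC][32-35 FREE]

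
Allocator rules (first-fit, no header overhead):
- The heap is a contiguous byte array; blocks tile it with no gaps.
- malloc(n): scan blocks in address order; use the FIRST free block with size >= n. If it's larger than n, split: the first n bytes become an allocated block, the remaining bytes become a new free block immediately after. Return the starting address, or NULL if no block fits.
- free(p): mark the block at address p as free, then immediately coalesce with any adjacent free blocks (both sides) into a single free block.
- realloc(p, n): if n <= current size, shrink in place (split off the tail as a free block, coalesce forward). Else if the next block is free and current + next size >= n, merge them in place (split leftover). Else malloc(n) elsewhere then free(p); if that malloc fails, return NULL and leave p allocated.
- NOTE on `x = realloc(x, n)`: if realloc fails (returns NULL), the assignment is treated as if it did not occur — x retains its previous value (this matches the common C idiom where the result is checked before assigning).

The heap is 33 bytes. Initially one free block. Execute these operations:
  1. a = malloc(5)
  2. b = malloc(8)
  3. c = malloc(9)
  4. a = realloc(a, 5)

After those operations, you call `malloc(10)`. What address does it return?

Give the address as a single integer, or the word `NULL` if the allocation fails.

Op 1: a = malloc(5) -> a = 0; heap: [0-4 ALLOC][5-32 FREE]
Op 2: b = malloc(8) -> b = 5; heap: [0-4 ALLOC][5-12 ALLOC][13-32 FREE]
Op 3: c = malloc(9) -> c = 13; heap: [0-4 ALLOC][5-12 ALLOC][13-21 ALLOC][22-32 FREE]
Op 4: a = realloc(a, 5) -> a = 0; heap: [0-4 ALLOC][5-12 ALLOC][13-21 ALLOC][22-32 FREE]
malloc(10): first-fit scan over [0-4 ALLOC][5-12 ALLOC][13-21 ALLOC][22-32 FREE] -> 22

Answer: 22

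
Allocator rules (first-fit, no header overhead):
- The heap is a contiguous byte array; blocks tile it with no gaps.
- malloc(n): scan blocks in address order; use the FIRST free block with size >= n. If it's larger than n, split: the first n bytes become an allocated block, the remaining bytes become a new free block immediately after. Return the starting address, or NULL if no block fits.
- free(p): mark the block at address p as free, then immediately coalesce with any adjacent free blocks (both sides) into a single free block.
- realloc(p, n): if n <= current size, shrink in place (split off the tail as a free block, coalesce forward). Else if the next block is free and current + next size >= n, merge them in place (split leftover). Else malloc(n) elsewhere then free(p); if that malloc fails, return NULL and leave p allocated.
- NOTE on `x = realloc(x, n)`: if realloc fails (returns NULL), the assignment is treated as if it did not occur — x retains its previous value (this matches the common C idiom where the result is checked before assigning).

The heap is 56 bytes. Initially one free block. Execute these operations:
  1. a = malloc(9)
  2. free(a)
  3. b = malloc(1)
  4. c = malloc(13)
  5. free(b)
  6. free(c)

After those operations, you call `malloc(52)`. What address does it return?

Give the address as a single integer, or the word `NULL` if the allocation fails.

Answer: 0

Derivation:
Op 1: a = malloc(9) -> a = 0; heap: [0-8 ALLOC][9-55 FREE]
Op 2: free(a) -> (freed a); heap: [0-55 FREE]
Op 3: b = malloc(1) -> b = 0; heap: [0-0 ALLOC][1-55 FREE]
Op 4: c = malloc(13) -> c = 1; heap: [0-0 ALLOC][1-13 ALLOC][14-55 FREE]
Op 5: free(b) -> (freed b); heap: [0-0 FREE][1-13 ALLOC][14-55 FREE]
Op 6: free(c) -> (freed c); heap: [0-55 FREE]
malloc(52): first-fit scan over [0-55 FREE] -> 0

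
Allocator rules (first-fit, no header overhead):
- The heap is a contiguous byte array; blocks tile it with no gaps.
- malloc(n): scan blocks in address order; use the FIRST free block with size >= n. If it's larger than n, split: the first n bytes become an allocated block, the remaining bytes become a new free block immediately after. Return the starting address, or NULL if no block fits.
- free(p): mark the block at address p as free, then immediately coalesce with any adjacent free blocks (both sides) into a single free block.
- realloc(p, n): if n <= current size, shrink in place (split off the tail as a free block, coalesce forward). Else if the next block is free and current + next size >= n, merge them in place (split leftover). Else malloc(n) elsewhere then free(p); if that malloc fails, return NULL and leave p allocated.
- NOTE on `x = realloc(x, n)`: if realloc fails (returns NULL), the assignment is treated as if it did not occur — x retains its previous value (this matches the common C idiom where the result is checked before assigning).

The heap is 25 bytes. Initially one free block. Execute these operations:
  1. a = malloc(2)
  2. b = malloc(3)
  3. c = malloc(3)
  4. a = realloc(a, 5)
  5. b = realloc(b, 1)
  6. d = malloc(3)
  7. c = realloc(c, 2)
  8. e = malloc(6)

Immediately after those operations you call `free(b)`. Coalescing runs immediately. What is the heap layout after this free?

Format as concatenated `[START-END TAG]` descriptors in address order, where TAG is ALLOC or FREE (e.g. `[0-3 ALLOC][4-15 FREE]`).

Answer: [0-4 FREE][5-6 ALLOC][7-7 FREE][8-12 ALLOC][13-15 ALLOC][16-21 ALLOC][22-24 FREE]

Derivation:
Op 1: a = malloc(2) -> a = 0; heap: [0-1 ALLOC][2-24 FREE]
Op 2: b = malloc(3) -> b = 2; heap: [0-1 ALLOC][2-4 ALLOC][5-24 FREE]
Op 3: c = malloc(3) -> c = 5; heap: [0-1 ALLOC][2-4 ALLOC][5-7 ALLOC][8-24 FREE]
Op 4: a = realloc(a, 5) -> a = 8; heap: [0-1 FREE][2-4 ALLOC][5-7 ALLOC][8-12 ALLOC][13-24 FREE]
Op 5: b = realloc(b, 1) -> b = 2; heap: [0-1 FREE][2-2 ALLOC][3-4 FREE][5-7 ALLOC][8-12 ALLOC][13-24 FREE]
Op 6: d = malloc(3) -> d = 13; heap: [0-1 FREE][2-2 ALLOC][3-4 FREE][5-7 ALLOC][8-12 ALLOC][13-15 ALLOC][16-24 FREE]
Op 7: c = realloc(c, 2) -> c = 5; heap: [0-1 FREE][2-2 ALLOC][3-4 FREE][5-6 ALLOC][7-7 FREE][8-12 ALLOC][13-15 ALLOC][16-24 FREE]
Op 8: e = malloc(6) -> e = 16; heap: [0-1 FREE][2-2 ALLOC][3-4 FREE][5-6 ALLOC][7-7 FREE][8-12 ALLOC][13-15 ALLOC][16-21 ALLOC][22-24 FREE]
free(b): b = 2 -> block [2-2 ALLOC]; mark free, coalesce with adjacent free neighbors -> [0-4 FREE][5-6 ALLOC][7-7 FREE][8-12 ALLOC][13-15 ALLOC][16-21 ALLOC][22-24 FREE]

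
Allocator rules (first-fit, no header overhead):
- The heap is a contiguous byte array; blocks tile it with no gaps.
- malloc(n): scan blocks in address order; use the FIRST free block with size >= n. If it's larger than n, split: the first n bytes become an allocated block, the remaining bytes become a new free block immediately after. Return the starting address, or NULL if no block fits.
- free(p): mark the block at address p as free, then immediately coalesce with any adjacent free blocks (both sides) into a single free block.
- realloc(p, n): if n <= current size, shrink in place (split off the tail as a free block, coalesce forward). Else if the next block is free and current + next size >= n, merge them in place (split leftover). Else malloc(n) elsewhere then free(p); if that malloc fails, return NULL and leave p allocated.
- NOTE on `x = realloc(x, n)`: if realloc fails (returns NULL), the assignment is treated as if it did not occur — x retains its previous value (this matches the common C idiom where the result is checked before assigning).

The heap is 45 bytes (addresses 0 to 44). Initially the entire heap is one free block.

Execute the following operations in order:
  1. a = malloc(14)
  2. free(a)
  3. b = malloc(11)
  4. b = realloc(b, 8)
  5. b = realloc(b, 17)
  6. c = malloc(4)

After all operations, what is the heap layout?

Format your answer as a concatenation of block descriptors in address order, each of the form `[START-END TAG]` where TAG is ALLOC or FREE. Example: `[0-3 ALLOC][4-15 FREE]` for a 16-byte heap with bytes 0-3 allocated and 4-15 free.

Answer: [0-16 ALLOC][17-20 ALLOC][21-44 FREE]

Derivation:
Op 1: a = malloc(14) -> a = 0; heap: [0-13 ALLOC][14-44 FREE]
Op 2: free(a) -> (freed a); heap: [0-44 FREE]
Op 3: b = malloc(11) -> b = 0; heap: [0-10 ALLOC][11-44 FREE]
Op 4: b = realloc(b, 8) -> b = 0; heap: [0-7 ALLOC][8-44 FREE]
Op 5: b = realloc(b, 17) -> b = 0; heap: [0-16 ALLOC][17-44 FREE]
Op 6: c = malloc(4) -> c = 17; heap: [0-16 ALLOC][17-20 ALLOC][21-44 FREE]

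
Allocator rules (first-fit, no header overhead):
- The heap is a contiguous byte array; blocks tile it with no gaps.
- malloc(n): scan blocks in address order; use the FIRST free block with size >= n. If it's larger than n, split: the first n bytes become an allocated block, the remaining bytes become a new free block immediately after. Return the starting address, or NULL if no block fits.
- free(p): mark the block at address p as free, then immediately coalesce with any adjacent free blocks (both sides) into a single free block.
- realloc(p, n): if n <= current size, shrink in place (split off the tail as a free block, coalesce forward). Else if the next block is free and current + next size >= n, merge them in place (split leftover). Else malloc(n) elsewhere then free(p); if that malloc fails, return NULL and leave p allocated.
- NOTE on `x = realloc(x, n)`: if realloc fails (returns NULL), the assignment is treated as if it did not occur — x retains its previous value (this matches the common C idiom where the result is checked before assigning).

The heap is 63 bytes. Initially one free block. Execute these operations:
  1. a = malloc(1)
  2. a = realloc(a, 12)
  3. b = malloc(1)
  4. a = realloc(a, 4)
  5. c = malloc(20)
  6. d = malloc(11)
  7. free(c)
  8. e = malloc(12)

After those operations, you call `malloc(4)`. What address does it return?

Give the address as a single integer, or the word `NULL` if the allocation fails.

Op 1: a = malloc(1) -> a = 0; heap: [0-0 ALLOC][1-62 FREE]
Op 2: a = realloc(a, 12) -> a = 0; heap: [0-11 ALLOC][12-62 FREE]
Op 3: b = malloc(1) -> b = 12; heap: [0-11 ALLOC][12-12 ALLOC][13-62 FREE]
Op 4: a = realloc(a, 4) -> a = 0; heap: [0-3 ALLOC][4-11 FREE][12-12 ALLOC][13-62 FREE]
Op 5: c = malloc(20) -> c = 13; heap: [0-3 ALLOC][4-11 FREE][12-12 ALLOC][13-32 ALLOC][33-62 FREE]
Op 6: d = malloc(11) -> d = 33; heap: [0-3 ALLOC][4-11 FREE][12-12 ALLOC][13-32 ALLOC][33-43 ALLOC][44-62 FREE]
Op 7: free(c) -> (freed c); heap: [0-3 ALLOC][4-11 FREE][12-12 ALLOC][13-32 FREE][33-43 ALLOC][44-62 FREE]
Op 8: e = malloc(12) -> e = 13; heap: [0-3 ALLOC][4-11 FREE][12-12 ALLOC][13-24 ALLOC][25-32 FREE][33-43 ALLOC][44-62 FREE]
malloc(4): first-fit scan over [0-3 ALLOC][4-11 FREE][12-12 ALLOC][13-24 ALLOC][25-32 FREE][33-43 ALLOC][44-62 FREE] -> 4

Answer: 4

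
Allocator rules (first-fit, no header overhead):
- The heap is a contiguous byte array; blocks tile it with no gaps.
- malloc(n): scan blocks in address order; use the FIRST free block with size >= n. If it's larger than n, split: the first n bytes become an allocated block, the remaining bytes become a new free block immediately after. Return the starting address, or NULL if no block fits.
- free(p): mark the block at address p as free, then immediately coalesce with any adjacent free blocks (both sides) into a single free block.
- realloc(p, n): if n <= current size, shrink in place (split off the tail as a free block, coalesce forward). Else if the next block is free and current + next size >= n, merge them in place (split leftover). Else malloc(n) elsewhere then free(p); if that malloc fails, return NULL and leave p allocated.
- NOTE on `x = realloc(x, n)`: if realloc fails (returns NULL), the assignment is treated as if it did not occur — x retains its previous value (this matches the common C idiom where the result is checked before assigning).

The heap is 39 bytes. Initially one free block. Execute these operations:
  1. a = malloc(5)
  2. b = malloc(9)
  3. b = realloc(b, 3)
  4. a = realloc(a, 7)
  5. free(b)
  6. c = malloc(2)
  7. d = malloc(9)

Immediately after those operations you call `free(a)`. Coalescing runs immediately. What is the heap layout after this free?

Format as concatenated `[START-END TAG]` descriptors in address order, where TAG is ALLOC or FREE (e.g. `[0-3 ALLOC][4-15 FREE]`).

Answer: [0-1 ALLOC][2-14 FREE][15-23 ALLOC][24-38 FREE]

Derivation:
Op 1: a = malloc(5) -> a = 0; heap: [0-4 ALLOC][5-38 FREE]
Op 2: b = malloc(9) -> b = 5; heap: [0-4 ALLOC][5-13 ALLOC][14-38 FREE]
Op 3: b = realloc(b, 3) -> b = 5; heap: [0-4 ALLOC][5-7 ALLOC][8-38 FREE]
Op 4: a = realloc(a, 7) -> a = 8; heap: [0-4 FREE][5-7 ALLOC][8-14 ALLOC][15-38 FREE]
Op 5: free(b) -> (freed b); heap: [0-7 FREE][8-14 ALLOC][15-38 FREE]
Op 6: c = malloc(2) -> c = 0; heap: [0-1 ALLOC][2-7 FREE][8-14 ALLOC][15-38 FREE]
Op 7: d = malloc(9) -> d = 15; heap: [0-1 ALLOC][2-7 FREE][8-14 ALLOC][15-23 ALLOC][24-38 FREE]
free(a): a = 8 -> block [8-14 ALLOC]; mark free, coalesce with adjacent free neighbors -> [0-1 ALLOC][2-14 FREE][15-23 ALLOC][24-38 FREE]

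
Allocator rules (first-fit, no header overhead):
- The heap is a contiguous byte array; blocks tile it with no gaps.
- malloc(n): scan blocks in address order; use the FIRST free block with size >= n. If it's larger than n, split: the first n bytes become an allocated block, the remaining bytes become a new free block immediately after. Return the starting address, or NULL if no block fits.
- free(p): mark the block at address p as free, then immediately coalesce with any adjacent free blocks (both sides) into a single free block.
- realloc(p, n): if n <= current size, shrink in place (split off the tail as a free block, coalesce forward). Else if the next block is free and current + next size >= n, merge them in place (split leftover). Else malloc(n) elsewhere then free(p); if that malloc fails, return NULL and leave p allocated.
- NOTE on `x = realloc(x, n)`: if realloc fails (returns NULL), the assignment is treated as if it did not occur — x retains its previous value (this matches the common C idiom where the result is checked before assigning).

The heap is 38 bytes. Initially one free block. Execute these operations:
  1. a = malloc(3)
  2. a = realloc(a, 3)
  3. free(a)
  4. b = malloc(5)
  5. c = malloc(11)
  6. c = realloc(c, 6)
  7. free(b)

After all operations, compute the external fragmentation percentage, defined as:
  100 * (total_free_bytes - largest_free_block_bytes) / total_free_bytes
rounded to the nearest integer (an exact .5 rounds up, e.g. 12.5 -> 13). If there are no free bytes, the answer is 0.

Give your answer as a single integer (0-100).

Answer: 16

Derivation:
Op 1: a = malloc(3) -> a = 0; heap: [0-2 ALLOC][3-37 FREE]
Op 2: a = realloc(a, 3) -> a = 0; heap: [0-2 ALLOC][3-37 FREE]
Op 3: free(a) -> (freed a); heap: [0-37 FREE]
Op 4: b = malloc(5) -> b = 0; heap: [0-4 ALLOC][5-37 FREE]
Op 5: c = malloc(11) -> c = 5; heap: [0-4 ALLOC][5-15 ALLOC][16-37 FREE]
Op 6: c = realloc(c, 6) -> c = 5; heap: [0-4 ALLOC][5-10 ALLOC][11-37 FREE]
Op 7: free(b) -> (freed b); heap: [0-4 FREE][5-10 ALLOC][11-37 FREE]
Free blocks: [5 27] total_free=32 largest=27 -> 100*(32-27)/32 = 500/32 = 15.625 -> rounds to 16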